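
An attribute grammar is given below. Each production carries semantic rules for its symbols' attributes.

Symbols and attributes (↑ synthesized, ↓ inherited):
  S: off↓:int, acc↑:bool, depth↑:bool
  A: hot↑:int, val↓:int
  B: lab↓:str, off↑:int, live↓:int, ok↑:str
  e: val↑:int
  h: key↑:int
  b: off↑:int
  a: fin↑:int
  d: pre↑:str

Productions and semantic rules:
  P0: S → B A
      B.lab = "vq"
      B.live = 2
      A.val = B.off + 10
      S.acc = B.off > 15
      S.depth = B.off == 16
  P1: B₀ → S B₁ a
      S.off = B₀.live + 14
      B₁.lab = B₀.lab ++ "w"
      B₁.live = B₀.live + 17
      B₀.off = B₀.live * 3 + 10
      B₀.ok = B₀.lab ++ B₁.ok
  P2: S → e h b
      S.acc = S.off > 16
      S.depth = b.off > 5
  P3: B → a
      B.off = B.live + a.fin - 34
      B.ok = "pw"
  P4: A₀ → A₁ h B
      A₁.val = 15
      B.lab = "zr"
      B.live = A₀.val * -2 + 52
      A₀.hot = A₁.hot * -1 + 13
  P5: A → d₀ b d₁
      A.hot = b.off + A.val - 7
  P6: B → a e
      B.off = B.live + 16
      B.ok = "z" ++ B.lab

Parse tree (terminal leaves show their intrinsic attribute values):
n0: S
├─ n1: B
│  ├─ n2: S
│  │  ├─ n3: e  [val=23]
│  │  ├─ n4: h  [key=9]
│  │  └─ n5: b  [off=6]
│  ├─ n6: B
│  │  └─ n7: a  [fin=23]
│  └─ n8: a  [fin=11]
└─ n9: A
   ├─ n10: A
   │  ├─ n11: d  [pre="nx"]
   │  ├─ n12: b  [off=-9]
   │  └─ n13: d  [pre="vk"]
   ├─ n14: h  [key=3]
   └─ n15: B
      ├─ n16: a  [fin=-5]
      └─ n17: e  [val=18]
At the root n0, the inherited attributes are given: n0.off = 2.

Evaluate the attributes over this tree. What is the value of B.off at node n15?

16

1. n0.off = 2  [given at root]
2. n1.lab = "vq"  ["vq"]
3. n1.live = 2  [2]
4. n2.off = 16  [B₀.live + 14]
5. n3.val = 23  [terminal]
6. n4.key = 9  [terminal]
7. n5.off = 6  [terminal]
8. n2.acc = false  [S.off > 16]
9. n2.depth = true  [b.off > 5]
10. n6.lab = "vqw"  [B₀.lab ++ "w"]
11. n6.live = 19  [B₀.live + 17]
12. n7.fin = 23  [terminal]
13. n6.off = 8  [B.live + a.fin - 34]
14. n6.ok = "pw"  ["pw"]
15. n8.fin = 11  [terminal]
16. n1.off = 16  [B₀.live * 3 + 10]
17. n1.ok = "vqpw"  [B₀.lab ++ B₁.ok]
18. n9.val = 26  [B.off + 10]
19. n10.val = 15  [15]
20. n11.pre = "nx"  [terminal]
21. n12.off = -9  [terminal]
22. n13.pre = "vk"  [terminal]
23. n10.hot = -1  [b.off + A.val - 7]
24. n14.key = 3  [terminal]
25. n15.lab = "zr"  ["zr"]
26. n15.live = 0  [A₀.val * -2 + 52]
27. n16.fin = -5  [terminal]
28. n17.val = 18  [terminal]
29. n15.off = 16  [B.live + 16]
30. n15.ok = "zzr"  ["z" ++ B.lab]
31. n9.hot = 14  [A₁.hot * -1 + 13]
32. n0.acc = true  [B.off > 15]
33. n0.depth = true  [B.off == 16]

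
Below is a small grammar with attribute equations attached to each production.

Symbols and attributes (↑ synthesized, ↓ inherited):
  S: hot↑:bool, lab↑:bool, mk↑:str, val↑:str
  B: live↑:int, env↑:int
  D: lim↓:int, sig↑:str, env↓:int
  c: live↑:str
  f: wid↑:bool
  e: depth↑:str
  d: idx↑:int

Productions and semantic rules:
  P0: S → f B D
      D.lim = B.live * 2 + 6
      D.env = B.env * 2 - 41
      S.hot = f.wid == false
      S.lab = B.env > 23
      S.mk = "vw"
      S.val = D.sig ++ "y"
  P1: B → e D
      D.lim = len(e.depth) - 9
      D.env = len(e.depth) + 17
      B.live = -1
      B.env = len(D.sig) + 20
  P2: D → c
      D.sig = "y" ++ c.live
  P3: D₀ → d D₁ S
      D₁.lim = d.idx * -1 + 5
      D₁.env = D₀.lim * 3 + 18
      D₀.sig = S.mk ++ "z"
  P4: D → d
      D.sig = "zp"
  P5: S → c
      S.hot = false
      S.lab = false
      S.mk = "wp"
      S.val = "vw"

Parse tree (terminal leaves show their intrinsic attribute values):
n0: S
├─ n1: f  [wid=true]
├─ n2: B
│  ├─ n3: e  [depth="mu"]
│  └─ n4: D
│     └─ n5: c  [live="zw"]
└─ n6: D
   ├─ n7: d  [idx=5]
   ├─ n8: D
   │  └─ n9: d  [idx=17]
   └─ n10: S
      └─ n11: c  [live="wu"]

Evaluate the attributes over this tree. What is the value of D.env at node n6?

5

1. n1.wid = true  [terminal]
2. n3.depth = "mu"  [terminal]
3. n4.lim = -7  [len(e.depth) - 9]
4. n4.env = 19  [len(e.depth) + 17]
5. n5.live = "zw"  [terminal]
6. n4.sig = "yzw"  ["y" ++ c.live]
7. n2.live = -1  [-1]
8. n2.env = 23  [len(D.sig) + 20]
9. n6.lim = 4  [B.live * 2 + 6]
10. n6.env = 5  [B.env * 2 - 41]
11. n7.idx = 5  [terminal]
12. n8.lim = 0  [d.idx * -1 + 5]
13. n8.env = 30  [D₀.lim * 3 + 18]
14. n9.idx = 17  [terminal]
15. n8.sig = "zp"  ["zp"]
16. n11.live = "wu"  [terminal]
17. n10.hot = false  [false]
18. n10.lab = false  [false]
19. n10.mk = "wp"  ["wp"]
20. n10.val = "vw"  ["vw"]
21. n6.sig = "wpz"  [S.mk ++ "z"]
22. n0.hot = false  [f.wid == false]
23. n0.lab = false  [B.env > 23]
24. n0.mk = "vw"  ["vw"]
25. n0.val = "wpzy"  [D.sig ++ "y"]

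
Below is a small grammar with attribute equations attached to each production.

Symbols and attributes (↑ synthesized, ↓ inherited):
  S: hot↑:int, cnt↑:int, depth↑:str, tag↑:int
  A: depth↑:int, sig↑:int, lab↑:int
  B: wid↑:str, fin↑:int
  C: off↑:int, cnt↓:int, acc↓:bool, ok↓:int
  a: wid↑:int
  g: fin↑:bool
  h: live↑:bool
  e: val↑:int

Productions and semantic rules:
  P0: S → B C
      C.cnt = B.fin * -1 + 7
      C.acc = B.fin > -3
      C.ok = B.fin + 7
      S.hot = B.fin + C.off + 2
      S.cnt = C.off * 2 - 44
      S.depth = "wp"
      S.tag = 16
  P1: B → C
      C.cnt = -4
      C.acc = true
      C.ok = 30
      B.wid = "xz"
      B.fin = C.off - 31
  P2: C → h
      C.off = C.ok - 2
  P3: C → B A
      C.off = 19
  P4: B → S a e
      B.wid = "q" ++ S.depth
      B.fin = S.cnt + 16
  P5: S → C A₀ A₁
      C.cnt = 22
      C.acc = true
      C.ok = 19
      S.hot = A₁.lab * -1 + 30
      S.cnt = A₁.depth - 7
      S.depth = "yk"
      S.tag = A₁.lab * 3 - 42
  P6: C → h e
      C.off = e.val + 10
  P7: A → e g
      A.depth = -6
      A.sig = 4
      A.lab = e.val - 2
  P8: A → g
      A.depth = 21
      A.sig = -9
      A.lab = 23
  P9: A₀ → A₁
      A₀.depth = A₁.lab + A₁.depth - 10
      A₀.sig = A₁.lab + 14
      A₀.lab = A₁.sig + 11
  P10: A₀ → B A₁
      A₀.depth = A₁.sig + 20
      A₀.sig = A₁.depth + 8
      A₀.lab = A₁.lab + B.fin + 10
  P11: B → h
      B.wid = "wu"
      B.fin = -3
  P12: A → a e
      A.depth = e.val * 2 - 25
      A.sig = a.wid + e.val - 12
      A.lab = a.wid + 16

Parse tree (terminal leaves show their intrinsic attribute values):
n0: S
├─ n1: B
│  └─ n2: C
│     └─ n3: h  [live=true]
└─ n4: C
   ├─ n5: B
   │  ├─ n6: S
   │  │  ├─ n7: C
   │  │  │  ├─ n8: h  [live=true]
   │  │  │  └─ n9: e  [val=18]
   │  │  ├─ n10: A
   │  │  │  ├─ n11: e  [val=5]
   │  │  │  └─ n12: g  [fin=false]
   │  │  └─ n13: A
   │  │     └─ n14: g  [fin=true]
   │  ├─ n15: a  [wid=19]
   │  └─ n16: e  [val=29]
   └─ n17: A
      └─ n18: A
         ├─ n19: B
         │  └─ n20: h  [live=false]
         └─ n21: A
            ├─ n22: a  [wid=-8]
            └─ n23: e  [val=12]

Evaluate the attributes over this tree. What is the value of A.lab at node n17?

1. n2.cnt = -4  [-4]
2. n2.acc = true  [true]
3. n2.ok = 30  [30]
4. n3.live = true  [terminal]
5. n2.off = 28  [C.ok - 2]
6. n1.wid = "xz"  ["xz"]
7. n1.fin = -3  [C.off - 31]
8. n4.cnt = 10  [B.fin * -1 + 7]
9. n4.acc = false  [B.fin > -3]
10. n4.ok = 4  [B.fin + 7]
11. n7.cnt = 22  [22]
12. n7.acc = true  [true]
13. n7.ok = 19  [19]
14. n8.live = true  [terminal]
15. n9.val = 18  [terminal]
16. n7.off = 28  [e.val + 10]
17. n11.val = 5  [terminal]
18. n12.fin = false  [terminal]
19. n10.depth = -6  [-6]
20. n10.sig = 4  [4]
21. n10.lab = 3  [e.val - 2]
22. n14.fin = true  [terminal]
23. n13.depth = 21  [21]
24. n13.sig = -9  [-9]
25. n13.lab = 23  [23]
26. n6.hot = 7  [A₁.lab * -1 + 30]
27. n6.cnt = 14  [A₁.depth - 7]
28. n6.depth = "yk"  ["yk"]
29. n6.tag = 27  [A₁.lab * 3 - 42]
30. n15.wid = 19  [terminal]
31. n16.val = 29  [terminal]
32. n5.wid = "qyk"  ["q" ++ S.depth]
33. n5.fin = 30  [S.cnt + 16]
34. n20.live = false  [terminal]
35. n19.wid = "wu"  ["wu"]
36. n19.fin = -3  [-3]
37. n22.wid = -8  [terminal]
38. n23.val = 12  [terminal]
39. n21.depth = -1  [e.val * 2 - 25]
40. n21.sig = -8  [a.wid + e.val - 12]
41. n21.lab = 8  [a.wid + 16]
42. n18.depth = 12  [A₁.sig + 20]
43. n18.sig = 7  [A₁.depth + 8]
44. n18.lab = 15  [A₁.lab + B.fin + 10]
45. n17.depth = 17  [A₁.lab + A₁.depth - 10]
46. n17.sig = 29  [A₁.lab + 14]
47. n17.lab = 18  [A₁.sig + 11]
48. n4.off = 19  [19]
49. n0.hot = 18  [B.fin + C.off + 2]
50. n0.cnt = -6  [C.off * 2 - 44]
51. n0.depth = "wp"  ["wp"]
52. n0.tag = 16  [16]

18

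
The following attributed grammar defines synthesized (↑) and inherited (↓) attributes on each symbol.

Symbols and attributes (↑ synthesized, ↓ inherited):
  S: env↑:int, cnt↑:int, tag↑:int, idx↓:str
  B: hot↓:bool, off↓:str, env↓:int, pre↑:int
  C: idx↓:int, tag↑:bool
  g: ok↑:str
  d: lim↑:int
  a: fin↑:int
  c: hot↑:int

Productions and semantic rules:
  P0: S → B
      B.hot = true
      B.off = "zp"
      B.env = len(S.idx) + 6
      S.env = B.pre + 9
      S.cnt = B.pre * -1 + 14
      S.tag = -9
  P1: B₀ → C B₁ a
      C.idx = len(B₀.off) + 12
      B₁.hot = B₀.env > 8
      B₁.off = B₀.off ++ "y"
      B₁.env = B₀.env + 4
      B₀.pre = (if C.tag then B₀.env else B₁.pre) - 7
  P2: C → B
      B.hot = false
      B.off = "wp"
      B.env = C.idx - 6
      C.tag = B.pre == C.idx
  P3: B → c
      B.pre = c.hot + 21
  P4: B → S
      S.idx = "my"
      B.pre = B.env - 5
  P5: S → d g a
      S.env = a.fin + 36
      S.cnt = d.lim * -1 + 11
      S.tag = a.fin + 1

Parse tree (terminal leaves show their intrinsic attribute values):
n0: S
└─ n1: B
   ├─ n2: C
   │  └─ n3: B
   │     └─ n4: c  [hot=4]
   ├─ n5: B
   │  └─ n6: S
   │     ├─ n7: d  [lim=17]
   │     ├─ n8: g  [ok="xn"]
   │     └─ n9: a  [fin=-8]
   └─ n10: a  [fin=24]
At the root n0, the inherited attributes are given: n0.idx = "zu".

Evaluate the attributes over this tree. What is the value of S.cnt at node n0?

1. n0.idx = "zu"  [given at root]
2. n1.hot = true  [true]
3. n1.off = "zp"  ["zp"]
4. n1.env = 8  [len(S.idx) + 6]
5. n2.idx = 14  [len(B₀.off) + 12]
6. n3.hot = false  [false]
7. n3.off = "wp"  ["wp"]
8. n3.env = 8  [C.idx - 6]
9. n4.hot = 4  [terminal]
10. n3.pre = 25  [c.hot + 21]
11. n2.tag = false  [B.pre == C.idx]
12. n5.hot = false  [B₀.env > 8]
13. n5.off = "zpy"  [B₀.off ++ "y"]
14. n5.env = 12  [B₀.env + 4]
15. n6.idx = "my"  ["my"]
16. n7.lim = 17  [terminal]
17. n8.ok = "xn"  [terminal]
18. n9.fin = -8  [terminal]
19. n6.env = 28  [a.fin + 36]
20. n6.cnt = -6  [d.lim * -1 + 11]
21. n6.tag = -7  [a.fin + 1]
22. n5.pre = 7  [B.env - 5]
23. n10.fin = 24  [terminal]
24. n1.pre = 0  [(if C.tag then B₀.env else B₁.pre) - 7]
25. n0.env = 9  [B.pre + 9]
26. n0.cnt = 14  [B.pre * -1 + 14]
27. n0.tag = -9  [-9]

14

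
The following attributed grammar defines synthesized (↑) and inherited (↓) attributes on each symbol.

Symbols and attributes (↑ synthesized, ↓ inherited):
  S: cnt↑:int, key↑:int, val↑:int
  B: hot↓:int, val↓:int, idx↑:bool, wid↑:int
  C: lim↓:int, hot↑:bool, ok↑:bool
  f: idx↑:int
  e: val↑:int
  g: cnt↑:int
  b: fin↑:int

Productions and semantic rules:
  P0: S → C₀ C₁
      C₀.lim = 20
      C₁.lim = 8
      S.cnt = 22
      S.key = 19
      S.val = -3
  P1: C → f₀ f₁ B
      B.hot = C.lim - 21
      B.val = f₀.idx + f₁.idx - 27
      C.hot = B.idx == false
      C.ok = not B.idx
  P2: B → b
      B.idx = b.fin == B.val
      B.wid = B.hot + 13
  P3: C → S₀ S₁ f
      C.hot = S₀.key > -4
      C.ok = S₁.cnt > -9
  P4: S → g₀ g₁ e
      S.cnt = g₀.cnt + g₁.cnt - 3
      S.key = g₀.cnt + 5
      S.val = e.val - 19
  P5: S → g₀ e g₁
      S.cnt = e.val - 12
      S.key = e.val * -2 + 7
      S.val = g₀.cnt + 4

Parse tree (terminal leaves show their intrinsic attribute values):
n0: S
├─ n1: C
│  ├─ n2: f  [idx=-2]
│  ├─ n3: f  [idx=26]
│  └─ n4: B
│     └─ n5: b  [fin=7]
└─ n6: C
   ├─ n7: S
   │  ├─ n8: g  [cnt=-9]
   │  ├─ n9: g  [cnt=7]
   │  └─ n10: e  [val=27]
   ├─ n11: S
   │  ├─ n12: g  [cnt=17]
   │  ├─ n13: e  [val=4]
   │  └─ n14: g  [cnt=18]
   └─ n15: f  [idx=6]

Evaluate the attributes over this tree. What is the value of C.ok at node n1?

true

1. n1.lim = 20  [20]
2. n2.idx = -2  [terminal]
3. n3.idx = 26  [terminal]
4. n4.hot = -1  [C.lim - 21]
5. n4.val = -3  [f₀.idx + f₁.idx - 27]
6. n5.fin = 7  [terminal]
7. n4.idx = false  [b.fin == B.val]
8. n4.wid = 12  [B.hot + 13]
9. n1.hot = true  [B.idx == false]
10. n1.ok = true  [not B.idx]
11. n6.lim = 8  [8]
12. n8.cnt = -9  [terminal]
13. n9.cnt = 7  [terminal]
14. n10.val = 27  [terminal]
15. n7.cnt = -5  [g₀.cnt + g₁.cnt - 3]
16. n7.key = -4  [g₀.cnt + 5]
17. n7.val = 8  [e.val - 19]
18. n12.cnt = 17  [terminal]
19. n13.val = 4  [terminal]
20. n14.cnt = 18  [terminal]
21. n11.cnt = -8  [e.val - 12]
22. n11.key = -1  [e.val * -2 + 7]
23. n11.val = 21  [g₀.cnt + 4]
24. n15.idx = 6  [terminal]
25. n6.hot = false  [S₀.key > -4]
26. n6.ok = true  [S₁.cnt > -9]
27. n0.cnt = 22  [22]
28. n0.key = 19  [19]
29. n0.val = -3  [-3]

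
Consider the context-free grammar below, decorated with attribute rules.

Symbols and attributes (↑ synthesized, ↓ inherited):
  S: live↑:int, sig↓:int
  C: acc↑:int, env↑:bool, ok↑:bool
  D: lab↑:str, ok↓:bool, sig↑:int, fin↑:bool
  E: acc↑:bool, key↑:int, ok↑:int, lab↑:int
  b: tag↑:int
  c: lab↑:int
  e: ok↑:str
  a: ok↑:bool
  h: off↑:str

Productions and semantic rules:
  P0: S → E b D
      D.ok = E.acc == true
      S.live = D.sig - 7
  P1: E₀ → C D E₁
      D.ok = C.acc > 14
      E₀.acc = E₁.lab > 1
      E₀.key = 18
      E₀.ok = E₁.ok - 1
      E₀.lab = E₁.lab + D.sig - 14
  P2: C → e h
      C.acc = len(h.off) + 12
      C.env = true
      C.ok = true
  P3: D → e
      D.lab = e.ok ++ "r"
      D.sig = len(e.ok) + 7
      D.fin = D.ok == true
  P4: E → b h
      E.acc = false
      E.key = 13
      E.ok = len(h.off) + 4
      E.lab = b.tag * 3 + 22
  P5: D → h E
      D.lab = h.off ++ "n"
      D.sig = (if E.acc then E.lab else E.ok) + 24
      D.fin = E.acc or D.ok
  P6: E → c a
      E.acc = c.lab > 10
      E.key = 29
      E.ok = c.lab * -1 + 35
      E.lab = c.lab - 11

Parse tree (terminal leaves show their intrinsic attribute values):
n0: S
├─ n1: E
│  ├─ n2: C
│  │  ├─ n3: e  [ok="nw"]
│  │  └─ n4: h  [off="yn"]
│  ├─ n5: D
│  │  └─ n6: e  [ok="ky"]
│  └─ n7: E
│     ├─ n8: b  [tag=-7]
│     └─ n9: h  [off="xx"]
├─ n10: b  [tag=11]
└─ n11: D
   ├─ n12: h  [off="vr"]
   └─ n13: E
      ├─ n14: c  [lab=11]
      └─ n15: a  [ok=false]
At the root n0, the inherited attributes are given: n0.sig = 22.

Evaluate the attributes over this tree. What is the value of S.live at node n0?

17

1. n0.sig = 22  [given at root]
2. n3.ok = "nw"  [terminal]
3. n4.off = "yn"  [terminal]
4. n2.acc = 14  [len(h.off) + 12]
5. n2.env = true  [true]
6. n2.ok = true  [true]
7. n5.ok = false  [C.acc > 14]
8. n6.ok = "ky"  [terminal]
9. n5.lab = "kyr"  [e.ok ++ "r"]
10. n5.sig = 9  [len(e.ok) + 7]
11. n5.fin = false  [D.ok == true]
12. n8.tag = -7  [terminal]
13. n9.off = "xx"  [terminal]
14. n7.acc = false  [false]
15. n7.key = 13  [13]
16. n7.ok = 6  [len(h.off) + 4]
17. n7.lab = 1  [b.tag * 3 + 22]
18. n1.acc = false  [E₁.lab > 1]
19. n1.key = 18  [18]
20. n1.ok = 5  [E₁.ok - 1]
21. n1.lab = -4  [E₁.lab + D.sig - 14]
22. n10.tag = 11  [terminal]
23. n11.ok = false  [E.acc == true]
24. n12.off = "vr"  [terminal]
25. n14.lab = 11  [terminal]
26. n15.ok = false  [terminal]
27. n13.acc = true  [c.lab > 10]
28. n13.key = 29  [29]
29. n13.ok = 24  [c.lab * -1 + 35]
30. n13.lab = 0  [c.lab - 11]
31. n11.lab = "vrn"  [h.off ++ "n"]
32. n11.sig = 24  [(if E.acc then E.lab else E.ok) + 24]
33. n11.fin = true  [E.acc or D.ok]
34. n0.live = 17  [D.sig - 7]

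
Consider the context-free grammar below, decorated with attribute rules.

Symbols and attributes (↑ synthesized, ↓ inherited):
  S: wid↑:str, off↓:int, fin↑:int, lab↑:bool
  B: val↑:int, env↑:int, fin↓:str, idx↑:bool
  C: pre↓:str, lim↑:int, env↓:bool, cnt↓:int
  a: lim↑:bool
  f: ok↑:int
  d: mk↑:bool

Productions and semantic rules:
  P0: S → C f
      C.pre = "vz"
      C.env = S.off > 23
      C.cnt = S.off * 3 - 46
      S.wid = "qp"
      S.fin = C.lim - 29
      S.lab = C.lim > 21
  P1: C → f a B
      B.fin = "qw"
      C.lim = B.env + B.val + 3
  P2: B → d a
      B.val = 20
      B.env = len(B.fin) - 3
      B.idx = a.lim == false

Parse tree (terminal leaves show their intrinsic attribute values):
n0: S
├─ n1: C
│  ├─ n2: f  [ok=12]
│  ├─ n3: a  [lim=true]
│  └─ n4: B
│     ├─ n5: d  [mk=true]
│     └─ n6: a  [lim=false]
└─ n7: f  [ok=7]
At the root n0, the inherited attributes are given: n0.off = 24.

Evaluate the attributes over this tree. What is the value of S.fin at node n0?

-7

1. n0.off = 24  [given at root]
2. n1.pre = "vz"  ["vz"]
3. n1.env = true  [S.off > 23]
4. n1.cnt = 26  [S.off * 3 - 46]
5. n2.ok = 12  [terminal]
6. n3.lim = true  [terminal]
7. n4.fin = "qw"  ["qw"]
8. n5.mk = true  [terminal]
9. n6.lim = false  [terminal]
10. n4.val = 20  [20]
11. n4.env = -1  [len(B.fin) - 3]
12. n4.idx = true  [a.lim == false]
13. n1.lim = 22  [B.env + B.val + 3]
14. n7.ok = 7  [terminal]
15. n0.wid = "qp"  ["qp"]
16. n0.fin = -7  [C.lim - 29]
17. n0.lab = true  [C.lim > 21]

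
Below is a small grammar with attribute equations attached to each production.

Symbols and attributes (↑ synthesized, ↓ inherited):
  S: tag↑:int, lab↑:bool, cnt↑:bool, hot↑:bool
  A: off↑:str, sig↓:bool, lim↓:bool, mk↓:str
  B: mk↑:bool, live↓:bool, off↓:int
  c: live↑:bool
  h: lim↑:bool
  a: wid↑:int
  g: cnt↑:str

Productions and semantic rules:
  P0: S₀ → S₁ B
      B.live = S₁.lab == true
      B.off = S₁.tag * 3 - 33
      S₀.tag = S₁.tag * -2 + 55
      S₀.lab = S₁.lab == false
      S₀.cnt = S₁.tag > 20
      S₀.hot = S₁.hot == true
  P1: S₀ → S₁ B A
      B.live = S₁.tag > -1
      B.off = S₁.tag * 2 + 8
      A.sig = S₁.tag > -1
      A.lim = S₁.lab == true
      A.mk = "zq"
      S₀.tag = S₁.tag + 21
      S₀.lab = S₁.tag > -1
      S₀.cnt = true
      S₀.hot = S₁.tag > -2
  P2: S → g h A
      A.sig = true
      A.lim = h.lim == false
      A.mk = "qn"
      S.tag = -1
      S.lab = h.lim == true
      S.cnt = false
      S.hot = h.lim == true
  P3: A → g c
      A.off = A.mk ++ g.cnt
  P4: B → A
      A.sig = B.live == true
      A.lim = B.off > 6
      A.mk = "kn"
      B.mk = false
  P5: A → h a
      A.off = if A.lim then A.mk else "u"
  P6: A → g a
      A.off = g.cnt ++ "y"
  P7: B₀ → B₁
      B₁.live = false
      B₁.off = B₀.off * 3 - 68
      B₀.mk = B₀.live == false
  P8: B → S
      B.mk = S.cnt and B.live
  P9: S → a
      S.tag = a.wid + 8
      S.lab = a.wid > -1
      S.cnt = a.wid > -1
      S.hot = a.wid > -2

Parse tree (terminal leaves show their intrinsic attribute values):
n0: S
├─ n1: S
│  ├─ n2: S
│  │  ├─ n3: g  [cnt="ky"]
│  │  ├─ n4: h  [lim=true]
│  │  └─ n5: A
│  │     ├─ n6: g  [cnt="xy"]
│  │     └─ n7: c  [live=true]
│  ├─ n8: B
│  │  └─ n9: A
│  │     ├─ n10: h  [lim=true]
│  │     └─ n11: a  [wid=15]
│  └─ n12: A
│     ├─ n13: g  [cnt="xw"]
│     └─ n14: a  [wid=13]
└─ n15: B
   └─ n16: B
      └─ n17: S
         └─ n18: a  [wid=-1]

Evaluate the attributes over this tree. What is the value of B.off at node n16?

1. n3.cnt = "ky"  [terminal]
2. n4.lim = true  [terminal]
3. n5.sig = true  [true]
4. n5.lim = false  [h.lim == false]
5. n5.mk = "qn"  ["qn"]
6. n6.cnt = "xy"  [terminal]
7. n7.live = true  [terminal]
8. n5.off = "qnxy"  [A.mk ++ g.cnt]
9. n2.tag = -1  [-1]
10. n2.lab = true  [h.lim == true]
11. n2.cnt = false  [false]
12. n2.hot = true  [h.lim == true]
13. n8.live = false  [S₁.tag > -1]
14. n8.off = 6  [S₁.tag * 2 + 8]
15. n9.sig = false  [B.live == true]
16. n9.lim = false  [B.off > 6]
17. n9.mk = "kn"  ["kn"]
18. n10.lim = true  [terminal]
19. n11.wid = 15  [terminal]
20. n9.off = "u"  [if A.lim then A.mk else "u"]
21. n8.mk = false  [false]
22. n12.sig = false  [S₁.tag > -1]
23. n12.lim = true  [S₁.lab == true]
24. n12.mk = "zq"  ["zq"]
25. n13.cnt = "xw"  [terminal]
26. n14.wid = 13  [terminal]
27. n12.off = "xwy"  [g.cnt ++ "y"]
28. n1.tag = 20  [S₁.tag + 21]
29. n1.lab = false  [S₁.tag > -1]
30. n1.cnt = true  [true]
31. n1.hot = true  [S₁.tag > -2]
32. n15.live = false  [S₁.lab == true]
33. n15.off = 27  [S₁.tag * 3 - 33]
34. n16.live = false  [false]
35. n16.off = 13  [B₀.off * 3 - 68]
36. n18.wid = -1  [terminal]
37. n17.tag = 7  [a.wid + 8]
38. n17.lab = false  [a.wid > -1]
39. n17.cnt = false  [a.wid > -1]
40. n17.hot = true  [a.wid > -2]
41. n16.mk = false  [S.cnt and B.live]
42. n15.mk = true  [B₀.live == false]
43. n0.tag = 15  [S₁.tag * -2 + 55]
44. n0.lab = true  [S₁.lab == false]
45. n0.cnt = false  [S₁.tag > 20]
46. n0.hot = true  [S₁.hot == true]

13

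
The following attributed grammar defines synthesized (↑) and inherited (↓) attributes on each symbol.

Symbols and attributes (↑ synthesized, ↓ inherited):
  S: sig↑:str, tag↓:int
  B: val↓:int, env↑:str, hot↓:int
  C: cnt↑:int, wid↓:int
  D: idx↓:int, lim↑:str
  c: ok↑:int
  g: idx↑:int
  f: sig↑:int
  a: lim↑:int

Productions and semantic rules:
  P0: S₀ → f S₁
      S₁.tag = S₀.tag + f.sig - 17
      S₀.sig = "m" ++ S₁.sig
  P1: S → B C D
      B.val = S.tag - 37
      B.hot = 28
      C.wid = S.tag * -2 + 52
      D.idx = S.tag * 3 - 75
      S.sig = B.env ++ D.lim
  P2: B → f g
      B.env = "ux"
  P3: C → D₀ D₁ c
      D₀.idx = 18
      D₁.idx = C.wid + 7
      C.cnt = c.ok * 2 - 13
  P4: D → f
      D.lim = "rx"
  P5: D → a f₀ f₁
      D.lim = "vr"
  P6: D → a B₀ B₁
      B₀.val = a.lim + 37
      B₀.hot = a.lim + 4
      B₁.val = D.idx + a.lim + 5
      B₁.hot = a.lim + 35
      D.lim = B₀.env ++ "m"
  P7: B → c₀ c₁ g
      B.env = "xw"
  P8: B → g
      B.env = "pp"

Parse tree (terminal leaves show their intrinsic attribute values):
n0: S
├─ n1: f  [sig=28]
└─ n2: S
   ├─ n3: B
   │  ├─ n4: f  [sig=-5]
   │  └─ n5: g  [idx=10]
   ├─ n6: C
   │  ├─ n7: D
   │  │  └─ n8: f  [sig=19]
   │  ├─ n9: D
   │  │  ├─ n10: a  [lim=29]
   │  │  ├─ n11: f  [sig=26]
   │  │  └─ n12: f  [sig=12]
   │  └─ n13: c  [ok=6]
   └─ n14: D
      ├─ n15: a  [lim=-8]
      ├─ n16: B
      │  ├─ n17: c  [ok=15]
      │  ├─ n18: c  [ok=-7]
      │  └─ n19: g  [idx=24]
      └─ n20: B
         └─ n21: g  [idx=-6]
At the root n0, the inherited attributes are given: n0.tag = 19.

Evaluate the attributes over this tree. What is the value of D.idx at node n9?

-1

1. n0.tag = 19  [given at root]
2. n1.sig = 28  [terminal]
3. n2.tag = 30  [S₀.tag + f.sig - 17]
4. n3.val = -7  [S.tag - 37]
5. n3.hot = 28  [28]
6. n4.sig = -5  [terminal]
7. n5.idx = 10  [terminal]
8. n3.env = "ux"  ["ux"]
9. n6.wid = -8  [S.tag * -2 + 52]
10. n7.idx = 18  [18]
11. n8.sig = 19  [terminal]
12. n7.lim = "rx"  ["rx"]
13. n9.idx = -1  [C.wid + 7]
14. n10.lim = 29  [terminal]
15. n11.sig = 26  [terminal]
16. n12.sig = 12  [terminal]
17. n9.lim = "vr"  ["vr"]
18. n13.ok = 6  [terminal]
19. n6.cnt = -1  [c.ok * 2 - 13]
20. n14.idx = 15  [S.tag * 3 - 75]
21. n15.lim = -8  [terminal]
22. n16.val = 29  [a.lim + 37]
23. n16.hot = -4  [a.lim + 4]
24. n17.ok = 15  [terminal]
25. n18.ok = -7  [terminal]
26. n19.idx = 24  [terminal]
27. n16.env = "xw"  ["xw"]
28. n20.val = 12  [D.idx + a.lim + 5]
29. n20.hot = 27  [a.lim + 35]
30. n21.idx = -6  [terminal]
31. n20.env = "pp"  ["pp"]
32. n14.lim = "xwm"  [B₀.env ++ "m"]
33. n2.sig = "uxxwm"  [B.env ++ D.lim]
34. n0.sig = "muxxwm"  ["m" ++ S₁.sig]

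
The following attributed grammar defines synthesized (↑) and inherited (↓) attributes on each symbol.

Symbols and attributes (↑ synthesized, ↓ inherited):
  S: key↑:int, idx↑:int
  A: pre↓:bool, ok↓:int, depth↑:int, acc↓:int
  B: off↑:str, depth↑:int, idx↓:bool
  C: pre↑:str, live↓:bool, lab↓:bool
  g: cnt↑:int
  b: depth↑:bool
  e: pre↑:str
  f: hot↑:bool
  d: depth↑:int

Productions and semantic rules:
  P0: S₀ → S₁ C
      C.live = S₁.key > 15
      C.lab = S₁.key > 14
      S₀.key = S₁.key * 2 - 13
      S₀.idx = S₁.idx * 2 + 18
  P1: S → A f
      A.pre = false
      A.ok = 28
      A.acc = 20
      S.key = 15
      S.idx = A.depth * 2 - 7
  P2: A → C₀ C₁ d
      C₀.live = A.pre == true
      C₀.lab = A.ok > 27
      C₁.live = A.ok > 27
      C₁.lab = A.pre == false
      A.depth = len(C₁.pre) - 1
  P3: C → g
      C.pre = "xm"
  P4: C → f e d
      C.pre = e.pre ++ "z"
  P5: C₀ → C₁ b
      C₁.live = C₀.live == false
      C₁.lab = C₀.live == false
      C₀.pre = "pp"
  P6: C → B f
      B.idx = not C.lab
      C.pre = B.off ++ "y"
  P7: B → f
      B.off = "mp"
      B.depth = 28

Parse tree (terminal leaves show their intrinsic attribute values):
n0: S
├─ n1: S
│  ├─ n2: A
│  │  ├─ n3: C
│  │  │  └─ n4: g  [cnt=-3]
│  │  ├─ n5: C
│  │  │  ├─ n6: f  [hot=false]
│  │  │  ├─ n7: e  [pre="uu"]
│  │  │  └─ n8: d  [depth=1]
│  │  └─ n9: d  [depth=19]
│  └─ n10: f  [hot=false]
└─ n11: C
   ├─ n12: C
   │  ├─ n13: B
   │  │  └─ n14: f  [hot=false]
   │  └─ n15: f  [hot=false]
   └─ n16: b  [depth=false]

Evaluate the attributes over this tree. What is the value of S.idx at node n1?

-3

1. n2.pre = false  [false]
2. n2.ok = 28  [28]
3. n2.acc = 20  [20]
4. n3.live = false  [A.pre == true]
5. n3.lab = true  [A.ok > 27]
6. n4.cnt = -3  [terminal]
7. n3.pre = "xm"  ["xm"]
8. n5.live = true  [A.ok > 27]
9. n5.lab = true  [A.pre == false]
10. n6.hot = false  [terminal]
11. n7.pre = "uu"  [terminal]
12. n8.depth = 1  [terminal]
13. n5.pre = "uuz"  [e.pre ++ "z"]
14. n9.depth = 19  [terminal]
15. n2.depth = 2  [len(C₁.pre) - 1]
16. n10.hot = false  [terminal]
17. n1.key = 15  [15]
18. n1.idx = -3  [A.depth * 2 - 7]
19. n11.live = false  [S₁.key > 15]
20. n11.lab = true  [S₁.key > 14]
21. n12.live = true  [C₀.live == false]
22. n12.lab = true  [C₀.live == false]
23. n13.idx = false  [not C.lab]
24. n14.hot = false  [terminal]
25. n13.off = "mp"  ["mp"]
26. n13.depth = 28  [28]
27. n15.hot = false  [terminal]
28. n12.pre = "mpy"  [B.off ++ "y"]
29. n16.depth = false  [terminal]
30. n11.pre = "pp"  ["pp"]
31. n0.key = 17  [S₁.key * 2 - 13]
32. n0.idx = 12  [S₁.idx * 2 + 18]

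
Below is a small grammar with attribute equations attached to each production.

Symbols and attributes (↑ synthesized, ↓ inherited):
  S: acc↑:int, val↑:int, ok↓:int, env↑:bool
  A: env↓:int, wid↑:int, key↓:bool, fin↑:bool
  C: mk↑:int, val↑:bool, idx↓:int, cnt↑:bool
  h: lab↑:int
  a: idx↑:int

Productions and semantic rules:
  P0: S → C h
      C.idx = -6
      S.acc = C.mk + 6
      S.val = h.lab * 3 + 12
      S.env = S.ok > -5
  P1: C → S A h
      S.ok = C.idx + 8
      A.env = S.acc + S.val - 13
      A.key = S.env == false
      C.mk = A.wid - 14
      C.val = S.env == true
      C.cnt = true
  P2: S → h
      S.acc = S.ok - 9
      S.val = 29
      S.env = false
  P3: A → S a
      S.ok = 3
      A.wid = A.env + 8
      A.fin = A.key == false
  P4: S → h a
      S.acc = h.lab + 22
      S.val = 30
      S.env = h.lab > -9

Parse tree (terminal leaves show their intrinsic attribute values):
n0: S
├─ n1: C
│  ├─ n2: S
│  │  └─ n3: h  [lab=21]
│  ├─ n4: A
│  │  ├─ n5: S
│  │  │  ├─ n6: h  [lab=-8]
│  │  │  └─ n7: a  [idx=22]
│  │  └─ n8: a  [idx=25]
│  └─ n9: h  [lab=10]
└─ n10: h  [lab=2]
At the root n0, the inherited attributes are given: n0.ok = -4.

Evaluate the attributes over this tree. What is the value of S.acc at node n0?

9

1. n0.ok = -4  [given at root]
2. n1.idx = -6  [-6]
3. n2.ok = 2  [C.idx + 8]
4. n3.lab = 21  [terminal]
5. n2.acc = -7  [S.ok - 9]
6. n2.val = 29  [29]
7. n2.env = false  [false]
8. n4.env = 9  [S.acc + S.val - 13]
9. n4.key = true  [S.env == false]
10. n5.ok = 3  [3]
11. n6.lab = -8  [terminal]
12. n7.idx = 22  [terminal]
13. n5.acc = 14  [h.lab + 22]
14. n5.val = 30  [30]
15. n5.env = true  [h.lab > -9]
16. n8.idx = 25  [terminal]
17. n4.wid = 17  [A.env + 8]
18. n4.fin = false  [A.key == false]
19. n9.lab = 10  [terminal]
20. n1.mk = 3  [A.wid - 14]
21. n1.val = false  [S.env == true]
22. n1.cnt = true  [true]
23. n10.lab = 2  [terminal]
24. n0.acc = 9  [C.mk + 6]
25. n0.val = 18  [h.lab * 3 + 12]
26. n0.env = true  [S.ok > -5]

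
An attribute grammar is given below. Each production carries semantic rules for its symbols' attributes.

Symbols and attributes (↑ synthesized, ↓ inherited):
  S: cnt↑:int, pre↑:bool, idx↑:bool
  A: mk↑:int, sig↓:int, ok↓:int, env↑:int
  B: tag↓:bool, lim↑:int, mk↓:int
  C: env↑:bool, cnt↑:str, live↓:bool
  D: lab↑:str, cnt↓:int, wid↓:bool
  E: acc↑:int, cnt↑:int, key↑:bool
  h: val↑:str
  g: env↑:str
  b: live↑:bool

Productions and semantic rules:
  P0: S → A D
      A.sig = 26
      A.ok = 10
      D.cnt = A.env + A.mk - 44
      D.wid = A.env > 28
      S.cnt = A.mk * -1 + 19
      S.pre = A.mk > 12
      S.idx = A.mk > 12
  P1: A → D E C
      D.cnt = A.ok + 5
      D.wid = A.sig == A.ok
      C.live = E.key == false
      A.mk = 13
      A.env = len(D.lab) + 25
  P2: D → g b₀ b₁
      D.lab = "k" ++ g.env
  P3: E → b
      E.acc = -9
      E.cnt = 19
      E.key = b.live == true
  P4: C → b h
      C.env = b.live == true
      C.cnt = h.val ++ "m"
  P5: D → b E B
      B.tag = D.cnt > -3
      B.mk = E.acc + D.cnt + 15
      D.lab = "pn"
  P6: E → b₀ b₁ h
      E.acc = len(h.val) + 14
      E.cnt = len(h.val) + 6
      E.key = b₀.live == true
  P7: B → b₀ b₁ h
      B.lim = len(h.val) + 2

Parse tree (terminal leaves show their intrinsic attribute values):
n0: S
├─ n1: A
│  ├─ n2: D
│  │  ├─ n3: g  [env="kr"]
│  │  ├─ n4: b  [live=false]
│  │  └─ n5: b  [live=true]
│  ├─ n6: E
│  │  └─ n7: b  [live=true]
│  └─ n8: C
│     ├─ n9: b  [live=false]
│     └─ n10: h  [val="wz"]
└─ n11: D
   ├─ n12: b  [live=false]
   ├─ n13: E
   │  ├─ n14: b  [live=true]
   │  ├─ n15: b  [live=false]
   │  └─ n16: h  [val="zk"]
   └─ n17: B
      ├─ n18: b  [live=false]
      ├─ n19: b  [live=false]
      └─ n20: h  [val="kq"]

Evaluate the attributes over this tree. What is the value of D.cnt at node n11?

1. n1.sig = 26  [26]
2. n1.ok = 10  [10]
3. n2.cnt = 15  [A.ok + 5]
4. n2.wid = false  [A.sig == A.ok]
5. n3.env = "kr"  [terminal]
6. n4.live = false  [terminal]
7. n5.live = true  [terminal]
8. n2.lab = "kkr"  ["k" ++ g.env]
9. n7.live = true  [terminal]
10. n6.acc = -9  [-9]
11. n6.cnt = 19  [19]
12. n6.key = true  [b.live == true]
13. n8.live = false  [E.key == false]
14. n9.live = false  [terminal]
15. n10.val = "wz"  [terminal]
16. n8.env = false  [b.live == true]
17. n8.cnt = "wzm"  [h.val ++ "m"]
18. n1.mk = 13  [13]
19. n1.env = 28  [len(D.lab) + 25]
20. n11.cnt = -3  [A.env + A.mk - 44]
21. n11.wid = false  [A.env > 28]
22. n12.live = false  [terminal]
23. n14.live = true  [terminal]
24. n15.live = false  [terminal]
25. n16.val = "zk"  [terminal]
26. n13.acc = 16  [len(h.val) + 14]
27. n13.cnt = 8  [len(h.val) + 6]
28. n13.key = true  [b₀.live == true]
29. n17.tag = false  [D.cnt > -3]
30. n17.mk = 28  [E.acc + D.cnt + 15]
31. n18.live = false  [terminal]
32. n19.live = false  [terminal]
33. n20.val = "kq"  [terminal]
34. n17.lim = 4  [len(h.val) + 2]
35. n11.lab = "pn"  ["pn"]
36. n0.cnt = 6  [A.mk * -1 + 19]
37. n0.pre = true  [A.mk > 12]
38. n0.idx = true  [A.mk > 12]

-3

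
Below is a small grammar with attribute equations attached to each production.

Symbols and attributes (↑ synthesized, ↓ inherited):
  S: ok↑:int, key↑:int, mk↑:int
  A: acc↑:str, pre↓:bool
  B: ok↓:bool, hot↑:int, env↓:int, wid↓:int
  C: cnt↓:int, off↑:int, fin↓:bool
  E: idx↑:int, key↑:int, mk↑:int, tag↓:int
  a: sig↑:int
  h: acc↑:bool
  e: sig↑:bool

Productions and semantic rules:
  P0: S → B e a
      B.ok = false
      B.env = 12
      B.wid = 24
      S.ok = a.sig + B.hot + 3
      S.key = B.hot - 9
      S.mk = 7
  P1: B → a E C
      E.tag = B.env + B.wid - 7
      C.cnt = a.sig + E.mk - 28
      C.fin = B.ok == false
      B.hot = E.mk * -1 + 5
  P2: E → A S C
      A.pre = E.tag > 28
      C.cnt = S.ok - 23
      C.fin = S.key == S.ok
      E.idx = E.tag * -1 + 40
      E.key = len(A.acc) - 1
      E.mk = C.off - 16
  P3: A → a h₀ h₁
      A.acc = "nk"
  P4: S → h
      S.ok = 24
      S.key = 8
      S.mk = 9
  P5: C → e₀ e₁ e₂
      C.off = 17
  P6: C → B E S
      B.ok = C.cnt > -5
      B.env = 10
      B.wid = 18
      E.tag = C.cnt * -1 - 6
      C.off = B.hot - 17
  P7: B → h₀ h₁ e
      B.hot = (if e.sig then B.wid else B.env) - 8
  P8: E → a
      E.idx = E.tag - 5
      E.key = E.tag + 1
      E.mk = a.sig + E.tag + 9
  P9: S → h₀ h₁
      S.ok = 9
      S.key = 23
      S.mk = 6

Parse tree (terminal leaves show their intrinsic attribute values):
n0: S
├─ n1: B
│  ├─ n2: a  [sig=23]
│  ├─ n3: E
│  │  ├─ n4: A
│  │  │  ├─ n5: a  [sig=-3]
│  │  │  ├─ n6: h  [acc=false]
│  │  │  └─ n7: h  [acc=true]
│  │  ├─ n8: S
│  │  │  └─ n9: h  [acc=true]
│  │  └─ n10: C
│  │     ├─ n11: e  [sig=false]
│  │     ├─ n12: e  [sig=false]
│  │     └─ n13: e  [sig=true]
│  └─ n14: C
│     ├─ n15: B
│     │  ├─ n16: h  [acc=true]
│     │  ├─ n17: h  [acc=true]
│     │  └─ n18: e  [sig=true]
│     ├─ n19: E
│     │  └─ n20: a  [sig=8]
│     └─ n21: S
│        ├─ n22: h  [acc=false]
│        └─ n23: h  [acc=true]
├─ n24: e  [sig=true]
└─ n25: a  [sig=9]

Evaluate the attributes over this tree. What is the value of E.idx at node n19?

-7

1. n1.ok = false  [false]
2. n1.env = 12  [12]
3. n1.wid = 24  [24]
4. n2.sig = 23  [terminal]
5. n3.tag = 29  [B.env + B.wid - 7]
6. n4.pre = true  [E.tag > 28]
7. n5.sig = -3  [terminal]
8. n6.acc = false  [terminal]
9. n7.acc = true  [terminal]
10. n4.acc = "nk"  ["nk"]
11. n9.acc = true  [terminal]
12. n8.ok = 24  [24]
13. n8.key = 8  [8]
14. n8.mk = 9  [9]
15. n10.cnt = 1  [S.ok - 23]
16. n10.fin = false  [S.key == S.ok]
17. n11.sig = false  [terminal]
18. n12.sig = false  [terminal]
19. n13.sig = true  [terminal]
20. n10.off = 17  [17]
21. n3.idx = 11  [E.tag * -1 + 40]
22. n3.key = 1  [len(A.acc) - 1]
23. n3.mk = 1  [C.off - 16]
24. n14.cnt = -4  [a.sig + E.mk - 28]
25. n14.fin = true  [B.ok == false]
26. n15.ok = true  [C.cnt > -5]
27. n15.env = 10  [10]
28. n15.wid = 18  [18]
29. n16.acc = true  [terminal]
30. n17.acc = true  [terminal]
31. n18.sig = true  [terminal]
32. n15.hot = 10  [(if e.sig then B.wid else B.env) - 8]
33. n19.tag = -2  [C.cnt * -1 - 6]
34. n20.sig = 8  [terminal]
35. n19.idx = -7  [E.tag - 5]
36. n19.key = -1  [E.tag + 1]
37. n19.mk = 15  [a.sig + E.tag + 9]
38. n22.acc = false  [terminal]
39. n23.acc = true  [terminal]
40. n21.ok = 9  [9]
41. n21.key = 23  [23]
42. n21.mk = 6  [6]
43. n14.off = -7  [B.hot - 17]
44. n1.hot = 4  [E.mk * -1 + 5]
45. n24.sig = true  [terminal]
46. n25.sig = 9  [terminal]
47. n0.ok = 16  [a.sig + B.hot + 3]
48. n0.key = -5  [B.hot - 9]
49. n0.mk = 7  [7]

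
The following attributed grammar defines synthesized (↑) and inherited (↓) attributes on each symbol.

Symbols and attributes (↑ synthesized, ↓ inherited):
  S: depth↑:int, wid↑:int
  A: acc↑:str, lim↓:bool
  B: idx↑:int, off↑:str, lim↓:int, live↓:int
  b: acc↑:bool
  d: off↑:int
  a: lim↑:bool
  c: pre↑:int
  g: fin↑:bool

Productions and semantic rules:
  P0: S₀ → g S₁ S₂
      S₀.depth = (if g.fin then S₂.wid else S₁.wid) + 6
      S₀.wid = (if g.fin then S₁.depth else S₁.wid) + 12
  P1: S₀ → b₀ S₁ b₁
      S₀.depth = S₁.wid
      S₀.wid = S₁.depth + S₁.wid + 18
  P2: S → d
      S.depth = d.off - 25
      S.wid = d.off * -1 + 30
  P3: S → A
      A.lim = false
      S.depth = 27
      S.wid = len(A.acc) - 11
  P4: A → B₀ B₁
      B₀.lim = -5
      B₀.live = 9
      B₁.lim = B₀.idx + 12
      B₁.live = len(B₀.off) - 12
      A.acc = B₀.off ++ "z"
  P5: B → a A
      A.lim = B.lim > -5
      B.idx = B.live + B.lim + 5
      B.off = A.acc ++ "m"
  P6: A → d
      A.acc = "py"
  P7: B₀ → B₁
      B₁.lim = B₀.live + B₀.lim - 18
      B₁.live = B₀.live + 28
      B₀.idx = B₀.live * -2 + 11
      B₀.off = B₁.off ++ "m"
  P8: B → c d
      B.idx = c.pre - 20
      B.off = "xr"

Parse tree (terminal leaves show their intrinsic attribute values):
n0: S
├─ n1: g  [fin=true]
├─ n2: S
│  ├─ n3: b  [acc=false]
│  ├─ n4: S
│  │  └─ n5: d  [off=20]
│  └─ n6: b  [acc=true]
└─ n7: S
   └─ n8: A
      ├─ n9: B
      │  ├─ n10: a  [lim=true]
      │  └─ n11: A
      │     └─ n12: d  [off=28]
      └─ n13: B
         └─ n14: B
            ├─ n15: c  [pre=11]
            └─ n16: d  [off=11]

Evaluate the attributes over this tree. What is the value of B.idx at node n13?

29

1. n1.fin = true  [terminal]
2. n3.acc = false  [terminal]
3. n5.off = 20  [terminal]
4. n4.depth = -5  [d.off - 25]
5. n4.wid = 10  [d.off * -1 + 30]
6. n6.acc = true  [terminal]
7. n2.depth = 10  [S₁.wid]
8. n2.wid = 23  [S₁.depth + S₁.wid + 18]
9. n8.lim = false  [false]
10. n9.lim = -5  [-5]
11. n9.live = 9  [9]
12. n10.lim = true  [terminal]
13. n11.lim = false  [B.lim > -5]
14. n12.off = 28  [terminal]
15. n11.acc = "py"  ["py"]
16. n9.idx = 9  [B.live + B.lim + 5]
17. n9.off = "pym"  [A.acc ++ "m"]
18. n13.lim = 21  [B₀.idx + 12]
19. n13.live = -9  [len(B₀.off) - 12]
20. n14.lim = -6  [B₀.live + B₀.lim - 18]
21. n14.live = 19  [B₀.live + 28]
22. n15.pre = 11  [terminal]
23. n16.off = 11  [terminal]
24. n14.idx = -9  [c.pre - 20]
25. n14.off = "xr"  ["xr"]
26. n13.idx = 29  [B₀.live * -2 + 11]
27. n13.off = "xrm"  [B₁.off ++ "m"]
28. n8.acc = "pymz"  [B₀.off ++ "z"]
29. n7.depth = 27  [27]
30. n7.wid = -7  [len(A.acc) - 11]
31. n0.depth = -1  [(if g.fin then S₂.wid else S₁.wid) + 6]
32. n0.wid = 22  [(if g.fin then S₁.depth else S₁.wid) + 12]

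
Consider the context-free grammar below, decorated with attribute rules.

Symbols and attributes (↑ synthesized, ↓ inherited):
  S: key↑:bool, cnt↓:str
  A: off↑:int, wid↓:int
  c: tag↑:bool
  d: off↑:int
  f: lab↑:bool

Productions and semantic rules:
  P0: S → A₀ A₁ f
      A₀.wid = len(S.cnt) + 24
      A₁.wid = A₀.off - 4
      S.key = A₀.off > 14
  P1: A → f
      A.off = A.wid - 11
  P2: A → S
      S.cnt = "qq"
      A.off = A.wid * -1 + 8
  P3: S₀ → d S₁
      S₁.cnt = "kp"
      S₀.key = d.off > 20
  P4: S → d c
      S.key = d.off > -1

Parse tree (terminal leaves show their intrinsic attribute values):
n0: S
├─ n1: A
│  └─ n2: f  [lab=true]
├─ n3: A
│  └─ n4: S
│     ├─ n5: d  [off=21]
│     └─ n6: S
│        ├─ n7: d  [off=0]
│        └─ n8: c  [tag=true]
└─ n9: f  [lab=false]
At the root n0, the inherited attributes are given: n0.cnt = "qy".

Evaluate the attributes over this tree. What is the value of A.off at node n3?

-3

1. n0.cnt = "qy"  [given at root]
2. n1.wid = 26  [len(S.cnt) + 24]
3. n2.lab = true  [terminal]
4. n1.off = 15  [A.wid - 11]
5. n3.wid = 11  [A₀.off - 4]
6. n4.cnt = "qq"  ["qq"]
7. n5.off = 21  [terminal]
8. n6.cnt = "kp"  ["kp"]
9. n7.off = 0  [terminal]
10. n8.tag = true  [terminal]
11. n6.key = true  [d.off > -1]
12. n4.key = true  [d.off > 20]
13. n3.off = -3  [A.wid * -1 + 8]
14. n9.lab = false  [terminal]
15. n0.key = true  [A₀.off > 14]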